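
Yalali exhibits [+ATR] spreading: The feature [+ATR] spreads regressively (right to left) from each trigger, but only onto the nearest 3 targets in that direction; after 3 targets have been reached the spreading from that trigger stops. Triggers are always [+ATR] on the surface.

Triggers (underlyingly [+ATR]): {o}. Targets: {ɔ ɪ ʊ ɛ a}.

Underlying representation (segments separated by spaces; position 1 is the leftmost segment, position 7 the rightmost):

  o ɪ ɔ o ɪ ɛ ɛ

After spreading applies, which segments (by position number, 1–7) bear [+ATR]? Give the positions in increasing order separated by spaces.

From /o/ at 1 leftward: word edge.
From /o/ at 4 leftward: 3 /ɔ/ → [+ATR]; 2 /ɪ/ → [+ATR]; 1 /o/ is itself a trigger — this domain ends here.
Targets with no active source: positions 5 6 7 stay [-ATR].

1 2 3 4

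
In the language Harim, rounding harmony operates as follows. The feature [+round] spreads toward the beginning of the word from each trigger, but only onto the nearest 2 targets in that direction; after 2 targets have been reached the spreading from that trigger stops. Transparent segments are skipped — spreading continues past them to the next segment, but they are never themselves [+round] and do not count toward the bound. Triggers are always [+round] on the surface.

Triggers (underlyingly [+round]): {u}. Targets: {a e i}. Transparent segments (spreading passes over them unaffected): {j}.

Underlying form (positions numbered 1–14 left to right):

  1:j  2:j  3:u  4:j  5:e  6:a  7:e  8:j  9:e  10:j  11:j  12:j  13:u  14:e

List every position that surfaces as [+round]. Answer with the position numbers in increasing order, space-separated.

From /u/ at 3 leftward: 2 /j/ transparent; 1 /j/ transparent; word edge.
From /u/ at 13 leftward: 12 /j/ transparent; 11 /j/ transparent; 10 /j/ transparent; 9 /e/ → [+round]; 8 /j/ transparent; 7 /e/ → [+round]; bound reached.
Targets with no active source: positions 5 6 14 stay [-round].

3 7 9 13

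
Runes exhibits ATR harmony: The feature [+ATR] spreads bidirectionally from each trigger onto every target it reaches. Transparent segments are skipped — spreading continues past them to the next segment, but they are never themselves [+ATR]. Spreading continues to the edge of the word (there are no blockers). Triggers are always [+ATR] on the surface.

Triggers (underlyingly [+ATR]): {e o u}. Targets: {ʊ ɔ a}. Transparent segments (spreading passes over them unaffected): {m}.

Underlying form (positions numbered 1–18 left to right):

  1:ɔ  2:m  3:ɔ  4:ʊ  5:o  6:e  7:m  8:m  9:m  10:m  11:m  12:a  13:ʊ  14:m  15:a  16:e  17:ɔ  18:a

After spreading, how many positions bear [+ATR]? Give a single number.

From /o/ at 5 rightward: 6 /e/ is itself a trigger — this domain ends here.
From /o/ at 5 leftward: 4 /ʊ/ → [+ATR]; 3 /ɔ/ → [+ATR]; 2 /m/ transparent; 1 /ɔ/ → [+ATR]; word edge.
From /e/ at 6 rightward: 7 /m/ transparent; 8 /m/ transparent; 9 /m/ transparent; 10 /m/ transparent; 11 /m/ transparent; 12 /a/ → [+ATR]; 13 /ʊ/ → [+ATR]; 14 /m/ transparent; 15 /a/ → [+ATR]; 16 /e/ is itself a trigger — this domain ends here.
From /e/ at 6 leftward: 5 /o/ is itself a trigger — this domain ends here.
From /e/ at 16 rightward: 17 /ɔ/ → [+ATR]; 18 /a/ → [+ATR]; word edge.
From /e/ at 16 leftward: 15 /a/ → [+ATR]; 14 /m/ transparent; 13 /ʊ/ → [+ATR]; 12 /a/ → [+ATR]; 11 /m/ transparent; 10 /m/ transparent; 9 /m/ transparent; 8 /m/ transparent; 7 /m/ transparent; 6 /e/ is itself a trigger — this domain ends here.
[+ATR] positions on the surface: 1 3 4 5 6 12 13 15 16 17 18.

11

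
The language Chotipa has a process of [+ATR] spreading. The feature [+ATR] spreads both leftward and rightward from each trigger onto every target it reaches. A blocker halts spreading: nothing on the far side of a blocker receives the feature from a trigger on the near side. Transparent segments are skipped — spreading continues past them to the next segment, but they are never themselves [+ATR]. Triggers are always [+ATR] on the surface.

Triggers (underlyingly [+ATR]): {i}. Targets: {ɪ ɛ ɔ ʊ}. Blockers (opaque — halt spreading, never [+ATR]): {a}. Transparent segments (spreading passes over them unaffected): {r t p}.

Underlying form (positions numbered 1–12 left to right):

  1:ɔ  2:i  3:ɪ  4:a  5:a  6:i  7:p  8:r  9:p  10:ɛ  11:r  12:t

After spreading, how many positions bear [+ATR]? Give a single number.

From /i/ at 2 rightward: 3 /ɪ/ → [+ATR]; 4 /a/ blocks.
From /i/ at 2 leftward: 1 /ɔ/ → [+ATR]; word edge.
From /i/ at 6 rightward: 7 /p/ transparent; 8 /r/ transparent; 9 /p/ transparent; 10 /ɛ/ → [+ATR]; 11 /r/ transparent; 12 /t/ transparent; word edge.
From /i/ at 6 leftward: 5 /a/ blocks.
[+ATR] positions on the surface: 1 2 3 6 10.

5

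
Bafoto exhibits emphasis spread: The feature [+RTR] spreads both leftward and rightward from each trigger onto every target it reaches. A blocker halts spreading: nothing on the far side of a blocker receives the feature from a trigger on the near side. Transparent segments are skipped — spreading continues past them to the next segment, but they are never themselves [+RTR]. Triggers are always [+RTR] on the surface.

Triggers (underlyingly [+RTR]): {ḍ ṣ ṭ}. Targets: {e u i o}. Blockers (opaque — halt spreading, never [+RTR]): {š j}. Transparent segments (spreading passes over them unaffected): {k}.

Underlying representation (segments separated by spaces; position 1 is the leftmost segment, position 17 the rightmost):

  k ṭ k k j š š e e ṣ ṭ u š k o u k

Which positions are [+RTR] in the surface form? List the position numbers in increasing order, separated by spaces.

2 8 9 10 11 12

From /ṭ/ at 2 rightward: 3 /k/ transparent; 4 /k/ transparent; 5 /j/ blocks.
From /ṭ/ at 2 leftward: 1 /k/ transparent; word edge.
From /ṣ/ at 10 rightward: 11 /ṭ/ is itself a trigger — this domain ends here.
From /ṣ/ at 10 leftward: 9 /e/ → [+RTR]; 8 /e/ → [+RTR]; 7 /š/ blocks.
From /ṭ/ at 11 rightward: 12 /u/ → [+RTR]; 13 /š/ blocks.
From /ṭ/ at 11 leftward: 10 /ṣ/ is itself a trigger — this domain ends here.
Targets with no active source: positions 15 16 stay [-emphatic].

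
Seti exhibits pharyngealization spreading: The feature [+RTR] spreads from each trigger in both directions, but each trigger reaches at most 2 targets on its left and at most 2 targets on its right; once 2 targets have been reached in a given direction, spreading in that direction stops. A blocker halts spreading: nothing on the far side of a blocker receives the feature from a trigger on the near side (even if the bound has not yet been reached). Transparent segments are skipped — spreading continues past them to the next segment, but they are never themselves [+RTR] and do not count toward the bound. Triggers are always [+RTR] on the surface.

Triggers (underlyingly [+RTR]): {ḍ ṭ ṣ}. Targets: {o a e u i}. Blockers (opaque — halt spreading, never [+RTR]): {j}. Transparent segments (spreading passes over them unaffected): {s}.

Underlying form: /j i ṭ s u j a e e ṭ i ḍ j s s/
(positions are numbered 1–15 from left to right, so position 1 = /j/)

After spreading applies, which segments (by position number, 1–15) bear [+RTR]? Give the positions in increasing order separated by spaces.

From /ṭ/ at 3 rightward: 4 /s/ transparent; 5 /u/ → [+RTR]; 6 /j/ blocks.
From /ṭ/ at 3 leftward: 2 /i/ → [+RTR]; 1 /j/ blocks.
From /ṭ/ at 10 rightward: 11 /i/ → [+RTR]; 12 /ḍ/ is itself a trigger — this domain ends here.
From /ṭ/ at 10 leftward: 9 /e/ → [+RTR]; 8 /e/ → [+RTR]; bound reached.
From /ḍ/ at 12 rightward: 13 /j/ blocks.
From /ḍ/ at 12 leftward: 11 /i/ → [+RTR]; 10 /ṭ/ is itself a trigger — this domain ends here.
Target with no active source: position 7 stays [-emphatic].

2 3 5 8 9 10 11 12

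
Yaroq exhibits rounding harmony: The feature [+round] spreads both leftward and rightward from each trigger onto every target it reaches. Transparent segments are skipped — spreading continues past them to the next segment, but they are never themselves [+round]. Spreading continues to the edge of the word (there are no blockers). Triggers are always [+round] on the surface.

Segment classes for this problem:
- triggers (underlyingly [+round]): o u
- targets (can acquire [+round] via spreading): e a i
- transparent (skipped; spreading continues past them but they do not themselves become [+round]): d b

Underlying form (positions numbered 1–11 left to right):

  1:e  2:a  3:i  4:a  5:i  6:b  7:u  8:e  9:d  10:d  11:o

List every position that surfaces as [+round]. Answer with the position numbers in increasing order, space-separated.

1 2 3 4 5 7 8 11

From /u/ at 7 rightward: 8 /e/ → [+round]; 9 /d/ transparent; 10 /d/ transparent; 11 /o/ is itself a trigger — this domain ends here.
From /u/ at 7 leftward: 6 /b/ transparent; 5 /i/ → [+round]; 4 /a/ → [+round]; 3 /i/ → [+round]; 2 /a/ → [+round]; 1 /e/ → [+round]; word edge.
From /o/ at 11 rightward: word edge.
From /o/ at 11 leftward: 10 /d/ transparent; 9 /d/ transparent; 8 /e/ → [+round]; 7 /u/ is itself a trigger — this domain ends here.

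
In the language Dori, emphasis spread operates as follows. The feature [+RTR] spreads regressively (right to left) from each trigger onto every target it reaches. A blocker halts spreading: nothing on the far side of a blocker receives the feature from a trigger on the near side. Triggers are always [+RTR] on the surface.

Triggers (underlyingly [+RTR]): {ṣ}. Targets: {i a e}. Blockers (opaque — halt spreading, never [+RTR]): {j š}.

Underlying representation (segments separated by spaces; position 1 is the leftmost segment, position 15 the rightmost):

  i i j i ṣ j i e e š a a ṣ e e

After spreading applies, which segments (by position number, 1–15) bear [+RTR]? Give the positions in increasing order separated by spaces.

From /ṣ/ at 5 leftward: 4 /i/ → [+RTR]; 3 /j/ blocks.
From /ṣ/ at 13 leftward: 12 /a/ → [+RTR]; 11 /a/ → [+RTR]; 10 /š/ blocks.
Targets with no active source: positions 1 2 7 8 9 14 15 stay [-emphatic].

4 5 11 12 13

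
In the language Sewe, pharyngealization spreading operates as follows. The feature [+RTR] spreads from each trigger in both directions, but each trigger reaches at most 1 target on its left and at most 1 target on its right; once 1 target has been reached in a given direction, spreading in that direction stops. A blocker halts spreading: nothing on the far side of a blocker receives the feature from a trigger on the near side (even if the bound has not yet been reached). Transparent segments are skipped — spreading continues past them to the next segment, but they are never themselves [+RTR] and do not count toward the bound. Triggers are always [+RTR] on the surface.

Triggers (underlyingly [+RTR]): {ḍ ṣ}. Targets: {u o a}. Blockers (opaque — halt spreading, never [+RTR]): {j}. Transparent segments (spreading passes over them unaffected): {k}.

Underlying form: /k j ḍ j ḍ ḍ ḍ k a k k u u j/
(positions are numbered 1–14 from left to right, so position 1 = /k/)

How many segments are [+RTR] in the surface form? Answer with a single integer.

5

From /ḍ/ at 3 rightward: 4 /j/ blocks.
From /ḍ/ at 3 leftward: 2 /j/ blocks.
From /ḍ/ at 5 rightward: 6 /ḍ/ is itself a trigger — this domain ends here.
From /ḍ/ at 5 leftward: 4 /j/ blocks.
From /ḍ/ at 6 rightward: 7 /ḍ/ is itself a trigger — this domain ends here.
From /ḍ/ at 6 leftward: 5 /ḍ/ is itself a trigger — this domain ends here.
From /ḍ/ at 7 rightward: 8 /k/ transparent; 9 /a/ → [+RTR]; bound reached.
From /ḍ/ at 7 leftward: 6 /ḍ/ is itself a trigger — this domain ends here.
Targets with no active source: positions 12 13 stay [-emphatic].
[+RTR] positions on the surface: 3 5 6 7 9.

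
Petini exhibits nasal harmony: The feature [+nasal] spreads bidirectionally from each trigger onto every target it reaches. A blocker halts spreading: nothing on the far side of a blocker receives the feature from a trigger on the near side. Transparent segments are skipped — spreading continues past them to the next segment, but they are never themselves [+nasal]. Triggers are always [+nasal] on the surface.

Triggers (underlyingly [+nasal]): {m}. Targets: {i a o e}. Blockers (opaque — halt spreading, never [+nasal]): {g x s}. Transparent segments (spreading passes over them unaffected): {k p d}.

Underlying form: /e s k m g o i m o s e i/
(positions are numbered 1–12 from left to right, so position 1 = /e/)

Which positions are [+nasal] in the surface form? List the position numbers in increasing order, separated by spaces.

From /m/ at 4 rightward: 5 /g/ blocks.
From /m/ at 4 leftward: 3 /k/ transparent; 2 /s/ blocks.
From /m/ at 8 rightward: 9 /o/ → [+nasal]; 10 /s/ blocks.
From /m/ at 8 leftward: 7 /i/ → [+nasal]; 6 /o/ → [+nasal]; 5 /g/ blocks.
Targets with no active source: positions 1 11 12 stay [-nasal].

4 6 7 8 9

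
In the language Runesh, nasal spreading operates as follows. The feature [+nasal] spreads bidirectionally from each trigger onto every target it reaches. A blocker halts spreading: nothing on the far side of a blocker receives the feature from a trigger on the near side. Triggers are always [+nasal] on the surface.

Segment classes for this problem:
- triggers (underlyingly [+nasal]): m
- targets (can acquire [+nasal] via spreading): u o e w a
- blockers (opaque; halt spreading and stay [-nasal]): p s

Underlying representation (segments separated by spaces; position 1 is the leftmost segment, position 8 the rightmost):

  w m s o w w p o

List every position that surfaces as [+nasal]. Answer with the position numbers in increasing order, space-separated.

From /m/ at 2 rightward: 3 /s/ blocks.
From /m/ at 2 leftward: 1 /w/ → [+nasal]; word edge.
Targets with no active source: positions 4 5 6 8 stay [-nasal].

1 2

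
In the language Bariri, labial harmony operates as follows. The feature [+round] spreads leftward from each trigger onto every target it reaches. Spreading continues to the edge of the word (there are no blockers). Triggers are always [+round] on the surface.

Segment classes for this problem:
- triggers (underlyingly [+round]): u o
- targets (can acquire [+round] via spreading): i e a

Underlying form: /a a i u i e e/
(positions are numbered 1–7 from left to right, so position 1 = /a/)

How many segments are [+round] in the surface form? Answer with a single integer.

From /u/ at 4 leftward: 3 /i/ → [+round]; 2 /a/ → [+round]; 1 /a/ → [+round]; word edge.
Targets with no active source: positions 5 6 7 stay [-round].
[+round] positions on the surface: 1 2 3 4.

4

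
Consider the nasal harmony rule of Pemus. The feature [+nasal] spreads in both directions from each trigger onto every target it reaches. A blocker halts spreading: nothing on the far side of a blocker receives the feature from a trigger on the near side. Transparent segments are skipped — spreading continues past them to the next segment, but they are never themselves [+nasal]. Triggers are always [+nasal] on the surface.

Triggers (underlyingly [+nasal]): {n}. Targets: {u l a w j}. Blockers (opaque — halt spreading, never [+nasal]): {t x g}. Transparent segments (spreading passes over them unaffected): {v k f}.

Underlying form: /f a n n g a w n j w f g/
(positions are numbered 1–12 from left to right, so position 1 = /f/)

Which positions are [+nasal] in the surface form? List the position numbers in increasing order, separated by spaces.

2 3 4 6 7 8 9 10

From /n/ at 3 rightward: 4 /n/ is itself a trigger — this domain ends here.
From /n/ at 3 leftward: 2 /a/ → [+nasal]; 1 /f/ transparent; word edge.
From /n/ at 4 rightward: 5 /g/ blocks.
From /n/ at 4 leftward: 3 /n/ is itself a trigger — this domain ends here.
From /n/ at 8 rightward: 9 /j/ → [+nasal]; 10 /w/ → [+nasal]; 11 /f/ transparent; 12 /g/ blocks.
From /n/ at 8 leftward: 7 /w/ → [+nasal]; 6 /a/ → [+nasal]; 5 /g/ blocks.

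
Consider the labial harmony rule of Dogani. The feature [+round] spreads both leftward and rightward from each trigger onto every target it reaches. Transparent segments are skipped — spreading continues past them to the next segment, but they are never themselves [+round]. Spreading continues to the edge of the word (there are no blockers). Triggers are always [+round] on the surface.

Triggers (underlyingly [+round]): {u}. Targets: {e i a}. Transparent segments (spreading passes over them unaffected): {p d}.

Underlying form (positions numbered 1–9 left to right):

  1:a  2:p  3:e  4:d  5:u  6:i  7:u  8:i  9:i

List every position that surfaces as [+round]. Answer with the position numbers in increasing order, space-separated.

1 3 5 6 7 8 9

From /u/ at 5 rightward: 6 /i/ → [+round]; 7 /u/ is itself a trigger — this domain ends here.
From /u/ at 5 leftward: 4 /d/ transparent; 3 /e/ → [+round]; 2 /p/ transparent; 1 /a/ → [+round]; word edge.
From /u/ at 7 rightward: 8 /i/ → [+round]; 9 /i/ → [+round]; word edge.
From /u/ at 7 leftward: 6 /i/ → [+round]; 5 /u/ is itself a trigger — this domain ends here.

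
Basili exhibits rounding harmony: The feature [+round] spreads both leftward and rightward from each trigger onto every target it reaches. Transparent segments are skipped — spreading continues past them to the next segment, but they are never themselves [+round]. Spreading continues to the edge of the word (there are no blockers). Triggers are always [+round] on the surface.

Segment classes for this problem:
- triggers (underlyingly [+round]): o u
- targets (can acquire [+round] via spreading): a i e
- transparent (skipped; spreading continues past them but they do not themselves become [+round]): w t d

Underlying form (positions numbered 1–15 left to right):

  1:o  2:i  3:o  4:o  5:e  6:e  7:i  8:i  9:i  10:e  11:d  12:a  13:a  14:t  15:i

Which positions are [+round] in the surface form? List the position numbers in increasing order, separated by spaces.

1 2 3 4 5 6 7 8 9 10 12 13 15

From /o/ at 1 rightward: 2 /i/ → [+round]; 3 /o/ is itself a trigger — this domain ends here.
From /o/ at 1 leftward: word edge.
From /o/ at 3 rightward: 4 /o/ is itself a trigger — this domain ends here.
From /o/ at 3 leftward: 2 /i/ → [+round]; 1 /o/ is itself a trigger — this domain ends here.
From /o/ at 4 rightward: 5 /e/ → [+round]; 6 /e/ → [+round]; 7 /i/ → [+round]; 8 /i/ → [+round]; 9 /i/ → [+round]; 10 /e/ → [+round]; 11 /d/ transparent; 12 /a/ → [+round]; 13 /a/ → [+round]; 14 /t/ transparent; 15 /i/ → [+round]; word edge.
From /o/ at 4 leftward: 3 /o/ is itself a trigger — this domain ends here.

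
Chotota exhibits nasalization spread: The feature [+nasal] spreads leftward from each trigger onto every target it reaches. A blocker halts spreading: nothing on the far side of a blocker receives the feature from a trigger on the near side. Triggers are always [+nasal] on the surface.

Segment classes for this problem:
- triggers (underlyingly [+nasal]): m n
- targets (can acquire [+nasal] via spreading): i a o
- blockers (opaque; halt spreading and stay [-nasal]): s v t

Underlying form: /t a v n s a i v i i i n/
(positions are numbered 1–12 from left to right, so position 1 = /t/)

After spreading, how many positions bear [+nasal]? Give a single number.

5

From /n/ at 4 leftward: 3 /v/ blocks.
From /n/ at 12 leftward: 11 /i/ → [+nasal]; 10 /i/ → [+nasal]; 9 /i/ → [+nasal]; 8 /v/ blocks.
Targets with no active source: positions 2 6 7 stay [-nasal].
[+nasal] positions on the surface: 4 9 10 11 12.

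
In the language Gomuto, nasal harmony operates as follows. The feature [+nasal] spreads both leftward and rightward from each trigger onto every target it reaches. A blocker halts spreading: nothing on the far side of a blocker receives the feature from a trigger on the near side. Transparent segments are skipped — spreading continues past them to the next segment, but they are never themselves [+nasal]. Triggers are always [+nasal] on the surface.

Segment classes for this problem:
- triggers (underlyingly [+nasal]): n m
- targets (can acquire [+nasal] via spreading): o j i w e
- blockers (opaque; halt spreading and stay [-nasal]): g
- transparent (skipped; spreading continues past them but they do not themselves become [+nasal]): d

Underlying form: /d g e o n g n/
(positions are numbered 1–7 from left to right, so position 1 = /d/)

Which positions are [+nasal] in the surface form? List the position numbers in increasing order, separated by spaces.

3 4 5 7

From /n/ at 5 rightward: 6 /g/ blocks.
From /n/ at 5 leftward: 4 /o/ → [+nasal]; 3 /e/ → [+nasal]; 2 /g/ blocks.
From /n/ at 7 rightward: word edge.
From /n/ at 7 leftward: 6 /g/ blocks.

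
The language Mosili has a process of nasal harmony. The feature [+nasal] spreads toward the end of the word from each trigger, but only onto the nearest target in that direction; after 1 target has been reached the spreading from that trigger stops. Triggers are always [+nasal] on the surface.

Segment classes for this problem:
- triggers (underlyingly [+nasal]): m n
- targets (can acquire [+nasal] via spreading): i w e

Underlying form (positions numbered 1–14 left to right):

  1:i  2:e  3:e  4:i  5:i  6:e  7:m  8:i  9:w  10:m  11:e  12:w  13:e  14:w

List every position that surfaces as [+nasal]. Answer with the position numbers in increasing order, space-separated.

From /m/ at 7 rightward: 8 /i/ → [+nasal]; bound reached.
From /m/ at 10 rightward: 11 /e/ → [+nasal]; bound reached.
Targets with no active source: positions 1 2 3 4 5 6 9 12 13 14 stay [-nasal].

7 8 10 11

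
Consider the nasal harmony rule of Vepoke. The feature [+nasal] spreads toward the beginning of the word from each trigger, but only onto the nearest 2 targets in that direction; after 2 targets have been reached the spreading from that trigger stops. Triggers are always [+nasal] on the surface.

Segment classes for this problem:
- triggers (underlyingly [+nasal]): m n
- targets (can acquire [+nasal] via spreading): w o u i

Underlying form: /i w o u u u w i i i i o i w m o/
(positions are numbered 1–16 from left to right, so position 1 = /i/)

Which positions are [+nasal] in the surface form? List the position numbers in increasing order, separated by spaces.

13 14 15

From /m/ at 15 leftward: 14 /w/ → [+nasal]; 13 /i/ → [+nasal]; bound reached.
Targets with no active source: positions 1 2 3 4 5 6 7 8 9 10 11 12 16 stay [-nasal].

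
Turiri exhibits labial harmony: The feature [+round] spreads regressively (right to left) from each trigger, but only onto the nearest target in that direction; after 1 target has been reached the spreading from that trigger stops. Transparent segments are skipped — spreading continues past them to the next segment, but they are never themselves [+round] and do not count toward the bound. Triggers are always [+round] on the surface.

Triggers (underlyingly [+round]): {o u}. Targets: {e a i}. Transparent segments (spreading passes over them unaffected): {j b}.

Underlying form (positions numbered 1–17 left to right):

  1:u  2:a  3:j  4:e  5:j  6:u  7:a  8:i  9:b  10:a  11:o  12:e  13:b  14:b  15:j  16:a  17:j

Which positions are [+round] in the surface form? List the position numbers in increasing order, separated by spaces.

1 4 6 10 11

From /u/ at 1 leftward: word edge.
From /u/ at 6 leftward: 5 /j/ transparent; 4 /e/ → [+round]; bound reached.
From /o/ at 11 leftward: 10 /a/ → [+round]; bound reached.
Targets with no active source: positions 2 7 8 12 16 stay [-round].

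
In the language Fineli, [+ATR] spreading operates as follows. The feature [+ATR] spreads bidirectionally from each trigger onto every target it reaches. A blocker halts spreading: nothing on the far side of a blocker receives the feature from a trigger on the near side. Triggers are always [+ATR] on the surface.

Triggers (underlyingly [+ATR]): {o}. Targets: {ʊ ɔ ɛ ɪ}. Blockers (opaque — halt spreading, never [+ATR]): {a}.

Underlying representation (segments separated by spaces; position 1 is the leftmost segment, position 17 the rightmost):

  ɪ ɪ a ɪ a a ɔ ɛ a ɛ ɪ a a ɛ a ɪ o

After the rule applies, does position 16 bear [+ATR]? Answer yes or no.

From /o/ at 17 rightward: word edge.
From /o/ at 17 leftward: 16 /ɪ/ → [+ATR]; 15 /a/ blocks.
Targets with no active source: positions 1 2 4 7 8 10 11 14 stay [-ATR].
[+ATR] positions on the surface: 16 17.

yes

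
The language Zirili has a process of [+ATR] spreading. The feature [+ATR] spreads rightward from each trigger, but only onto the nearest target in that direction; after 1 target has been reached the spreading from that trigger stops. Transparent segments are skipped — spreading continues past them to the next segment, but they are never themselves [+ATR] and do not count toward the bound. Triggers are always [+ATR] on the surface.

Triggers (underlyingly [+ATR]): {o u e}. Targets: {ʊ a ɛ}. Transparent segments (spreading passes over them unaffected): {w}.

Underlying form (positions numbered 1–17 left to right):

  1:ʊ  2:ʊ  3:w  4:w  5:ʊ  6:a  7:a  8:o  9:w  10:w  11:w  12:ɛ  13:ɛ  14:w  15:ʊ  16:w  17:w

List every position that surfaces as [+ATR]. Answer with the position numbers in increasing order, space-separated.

8 12

From /o/ at 8 rightward: 9 /w/ transparent; 10 /w/ transparent; 11 /w/ transparent; 12 /ɛ/ → [+ATR]; bound reached.
Targets with no active source: positions 1 2 5 6 7 13 15 stay [-ATR].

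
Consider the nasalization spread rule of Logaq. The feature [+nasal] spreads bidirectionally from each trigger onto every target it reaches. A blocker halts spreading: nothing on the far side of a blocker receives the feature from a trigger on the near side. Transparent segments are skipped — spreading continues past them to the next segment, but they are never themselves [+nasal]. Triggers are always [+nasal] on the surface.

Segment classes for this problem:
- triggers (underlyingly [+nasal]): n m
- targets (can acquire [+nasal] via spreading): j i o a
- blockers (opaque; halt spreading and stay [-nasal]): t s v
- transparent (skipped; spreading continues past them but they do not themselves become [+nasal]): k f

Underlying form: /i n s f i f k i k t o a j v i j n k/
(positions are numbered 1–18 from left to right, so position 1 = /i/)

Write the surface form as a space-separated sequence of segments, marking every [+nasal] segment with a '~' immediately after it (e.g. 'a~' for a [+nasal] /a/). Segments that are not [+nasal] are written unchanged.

From /n/ at 2 rightward: 3 /s/ blocks.
From /n/ at 2 leftward: 1 /i/ → [+nasal]; word edge.
From /n/ at 17 rightward: 18 /k/ transparent; word edge.
From /n/ at 17 leftward: 16 /j/ → [+nasal]; 15 /i/ → [+nasal]; 14 /v/ blocks.
Targets with no active source: positions 5 8 11 12 13 stay [-nasal].
[+nasal] positions on the surface: 1 2 15 16 17.

i~ n~ s f i f k i k t o a j v i~ j~ n~ k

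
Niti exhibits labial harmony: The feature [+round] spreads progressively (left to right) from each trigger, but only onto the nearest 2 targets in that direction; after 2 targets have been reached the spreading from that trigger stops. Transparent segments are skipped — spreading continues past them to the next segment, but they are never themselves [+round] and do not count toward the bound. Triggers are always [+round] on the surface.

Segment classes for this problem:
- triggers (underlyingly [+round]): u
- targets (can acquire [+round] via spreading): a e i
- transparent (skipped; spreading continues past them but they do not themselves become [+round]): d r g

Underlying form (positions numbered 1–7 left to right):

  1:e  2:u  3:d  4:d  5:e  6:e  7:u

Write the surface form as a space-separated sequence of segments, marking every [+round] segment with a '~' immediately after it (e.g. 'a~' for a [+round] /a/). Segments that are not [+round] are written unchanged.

e u~ d d e~ e~ u~

From /u/ at 2 rightward: 3 /d/ transparent; 4 /d/ transparent; 5 /e/ → [+round]; 6 /e/ → [+round]; bound reached.
From /u/ at 7 rightward: word edge.
Target with no active source: position 1 stays [-round].
[+round] positions on the surface: 2 5 6 7.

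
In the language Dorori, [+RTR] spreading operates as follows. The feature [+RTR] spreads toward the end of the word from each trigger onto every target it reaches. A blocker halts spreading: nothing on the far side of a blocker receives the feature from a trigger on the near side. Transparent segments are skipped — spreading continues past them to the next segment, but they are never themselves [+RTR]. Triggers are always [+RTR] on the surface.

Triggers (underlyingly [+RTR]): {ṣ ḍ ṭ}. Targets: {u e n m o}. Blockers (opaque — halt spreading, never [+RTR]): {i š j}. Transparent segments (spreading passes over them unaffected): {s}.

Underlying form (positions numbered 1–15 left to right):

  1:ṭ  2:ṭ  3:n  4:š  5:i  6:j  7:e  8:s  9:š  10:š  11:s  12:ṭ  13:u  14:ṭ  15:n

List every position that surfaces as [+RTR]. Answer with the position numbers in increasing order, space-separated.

1 2 3 12 13 14 15

From /ṭ/ at 1 rightward: 2 /ṭ/ is itself a trigger — this domain ends here.
From /ṭ/ at 2 rightward: 3 /n/ → [+RTR]; 4 /š/ blocks.
From /ṭ/ at 12 rightward: 13 /u/ → [+RTR]; 14 /ṭ/ is itself a trigger — this domain ends here.
From /ṭ/ at 14 rightward: 15 /n/ → [+RTR]; word edge.
Target with no active source: position 7 stays [-emphatic].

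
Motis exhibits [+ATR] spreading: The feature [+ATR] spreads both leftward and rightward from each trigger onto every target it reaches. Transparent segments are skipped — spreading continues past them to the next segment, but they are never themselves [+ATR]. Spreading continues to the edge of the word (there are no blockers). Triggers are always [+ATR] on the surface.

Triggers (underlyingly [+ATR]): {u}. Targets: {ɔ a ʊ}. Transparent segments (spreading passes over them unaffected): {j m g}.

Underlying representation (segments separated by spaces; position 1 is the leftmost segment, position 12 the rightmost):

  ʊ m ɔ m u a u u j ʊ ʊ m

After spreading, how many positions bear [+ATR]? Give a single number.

From /u/ at 5 rightward: 6 /a/ → [+ATR]; 7 /u/ is itself a trigger — this domain ends here.
From /u/ at 5 leftward: 4 /m/ transparent; 3 /ɔ/ → [+ATR]; 2 /m/ transparent; 1 /ʊ/ → [+ATR]; word edge.
From /u/ at 7 rightward: 8 /u/ is itself a trigger — this domain ends here.
From /u/ at 7 leftward: 6 /a/ → [+ATR]; 5 /u/ is itself a trigger — this domain ends here.
From /u/ at 8 rightward: 9 /j/ transparent; 10 /ʊ/ → [+ATR]; 11 /ʊ/ → [+ATR]; 12 /m/ transparent; word edge.
From /u/ at 8 leftward: 7 /u/ is itself a trigger — this domain ends here.
[+ATR] positions on the surface: 1 3 5 6 7 8 10 11.

8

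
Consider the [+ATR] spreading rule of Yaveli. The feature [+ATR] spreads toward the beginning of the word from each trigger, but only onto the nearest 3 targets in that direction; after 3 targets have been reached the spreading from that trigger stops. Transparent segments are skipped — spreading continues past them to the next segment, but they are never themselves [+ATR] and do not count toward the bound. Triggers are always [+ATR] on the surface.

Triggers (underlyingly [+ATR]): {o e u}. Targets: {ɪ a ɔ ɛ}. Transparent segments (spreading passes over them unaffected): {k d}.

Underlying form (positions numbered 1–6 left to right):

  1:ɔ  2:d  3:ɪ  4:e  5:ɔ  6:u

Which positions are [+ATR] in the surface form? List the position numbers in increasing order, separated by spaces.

1 3 4 5 6

From /e/ at 4 leftward: 3 /ɪ/ → [+ATR]; 2 /d/ transparent; 1 /ɔ/ → [+ATR]; word edge.
From /u/ at 6 leftward: 5 /ɔ/ → [+ATR]; 4 /e/ is itself a trigger — this domain ends here.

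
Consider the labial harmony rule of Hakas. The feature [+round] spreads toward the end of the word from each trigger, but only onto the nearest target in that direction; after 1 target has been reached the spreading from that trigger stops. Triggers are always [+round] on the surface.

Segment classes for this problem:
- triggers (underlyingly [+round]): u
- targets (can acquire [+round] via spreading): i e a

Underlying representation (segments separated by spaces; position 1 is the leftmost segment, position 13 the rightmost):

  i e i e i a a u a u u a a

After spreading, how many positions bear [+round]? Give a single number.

5

From /u/ at 8 rightward: 9 /a/ → [+round]; bound reached.
From /u/ at 10 rightward: 11 /u/ is itself a trigger — this domain ends here.
From /u/ at 11 rightward: 12 /a/ → [+round]; bound reached.
Targets with no active source: positions 1 2 3 4 5 6 7 13 stay [-round].
[+round] positions on the surface: 8 9 10 11 12.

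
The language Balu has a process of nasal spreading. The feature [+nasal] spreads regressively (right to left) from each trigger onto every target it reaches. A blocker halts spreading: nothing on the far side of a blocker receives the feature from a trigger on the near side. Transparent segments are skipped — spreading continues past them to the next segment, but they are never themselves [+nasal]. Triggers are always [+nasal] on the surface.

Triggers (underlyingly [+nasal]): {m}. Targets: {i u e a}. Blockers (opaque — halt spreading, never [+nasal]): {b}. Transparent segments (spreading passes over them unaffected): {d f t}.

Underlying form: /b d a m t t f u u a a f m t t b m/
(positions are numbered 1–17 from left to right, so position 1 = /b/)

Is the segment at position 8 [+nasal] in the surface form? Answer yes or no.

From /m/ at 4 leftward: 3 /a/ → [+nasal]; 2 /d/ transparent; 1 /b/ blocks.
From /m/ at 13 leftward: 12 /f/ transparent; 11 /a/ → [+nasal]; 10 /a/ → [+nasal]; 9 /u/ → [+nasal]; 8 /u/ → [+nasal]; 7 /f/ transparent; 6 /t/ transparent; 5 /t/ transparent; 4 /m/ is itself a trigger — this domain ends here.
From /m/ at 17 leftward: 16 /b/ blocks.
[+nasal] positions on the surface: 3 4 8 9 10 11 13 17.

yes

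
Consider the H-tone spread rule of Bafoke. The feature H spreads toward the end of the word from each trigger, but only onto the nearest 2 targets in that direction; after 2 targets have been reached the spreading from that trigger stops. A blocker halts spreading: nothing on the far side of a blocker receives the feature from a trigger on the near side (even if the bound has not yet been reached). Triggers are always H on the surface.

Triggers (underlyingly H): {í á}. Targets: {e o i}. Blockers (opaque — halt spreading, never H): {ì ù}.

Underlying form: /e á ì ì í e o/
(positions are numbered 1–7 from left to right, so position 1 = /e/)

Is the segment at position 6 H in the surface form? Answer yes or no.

From /á/ at 2 rightward: 3 /ì/ blocks.
From /í/ at 5 rightward: 6 /e/ → H; 7 /o/ → H; bound reached.
Target with no active source: position 1 stays [-high tone].
H positions on the surface: 2 5 6 7.

yes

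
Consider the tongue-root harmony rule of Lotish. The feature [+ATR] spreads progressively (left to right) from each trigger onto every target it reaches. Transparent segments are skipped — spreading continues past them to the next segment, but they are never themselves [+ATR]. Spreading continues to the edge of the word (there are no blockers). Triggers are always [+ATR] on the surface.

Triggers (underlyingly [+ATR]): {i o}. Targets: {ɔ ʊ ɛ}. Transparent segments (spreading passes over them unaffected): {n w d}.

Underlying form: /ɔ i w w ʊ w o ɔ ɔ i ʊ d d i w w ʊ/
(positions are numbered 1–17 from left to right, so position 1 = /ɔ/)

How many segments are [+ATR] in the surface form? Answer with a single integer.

From /i/ at 2 rightward: 3 /w/ transparent; 4 /w/ transparent; 5 /ʊ/ → [+ATR]; 6 /w/ transparent; 7 /o/ is itself a trigger — this domain ends here.
From /o/ at 7 rightward: 8 /ɔ/ → [+ATR]; 9 /ɔ/ → [+ATR]; 10 /i/ is itself a trigger — this domain ends here.
From /i/ at 10 rightward: 11 /ʊ/ → [+ATR]; 12 /d/ transparent; 13 /d/ transparent; 14 /i/ is itself a trigger — this domain ends here.
From /i/ at 14 rightward: 15 /w/ transparent; 16 /w/ transparent; 17 /ʊ/ → [+ATR]; word edge.
Target with no active source: position 1 stays [-ATR].
[+ATR] positions on the surface: 2 5 7 8 9 10 11 14 17.

9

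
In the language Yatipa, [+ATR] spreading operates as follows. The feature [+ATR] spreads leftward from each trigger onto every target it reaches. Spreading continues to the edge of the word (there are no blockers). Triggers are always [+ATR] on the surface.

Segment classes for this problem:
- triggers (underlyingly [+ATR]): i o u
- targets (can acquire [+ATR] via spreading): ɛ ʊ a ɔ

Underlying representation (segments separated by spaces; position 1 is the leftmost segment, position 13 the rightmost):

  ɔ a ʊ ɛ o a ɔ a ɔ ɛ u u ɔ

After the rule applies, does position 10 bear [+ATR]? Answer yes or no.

yes

From /o/ at 5 leftward: 4 /ɛ/ → [+ATR]; 3 /ʊ/ → [+ATR]; 2 /a/ → [+ATR]; 1 /ɔ/ → [+ATR]; word edge.
From /u/ at 11 leftward: 10 /ɛ/ → [+ATR]; 9 /ɔ/ → [+ATR]; 8 /a/ → [+ATR]; 7 /ɔ/ → [+ATR]; 6 /a/ → [+ATR]; 5 /o/ is itself a trigger — this domain ends here.
From /u/ at 12 leftward: 11 /u/ is itself a trigger — this domain ends here.
Target with no active source: position 13 stays [-ATR].
[+ATR] positions on the surface: 1 2 3 4 5 6 7 8 9 10 11 12.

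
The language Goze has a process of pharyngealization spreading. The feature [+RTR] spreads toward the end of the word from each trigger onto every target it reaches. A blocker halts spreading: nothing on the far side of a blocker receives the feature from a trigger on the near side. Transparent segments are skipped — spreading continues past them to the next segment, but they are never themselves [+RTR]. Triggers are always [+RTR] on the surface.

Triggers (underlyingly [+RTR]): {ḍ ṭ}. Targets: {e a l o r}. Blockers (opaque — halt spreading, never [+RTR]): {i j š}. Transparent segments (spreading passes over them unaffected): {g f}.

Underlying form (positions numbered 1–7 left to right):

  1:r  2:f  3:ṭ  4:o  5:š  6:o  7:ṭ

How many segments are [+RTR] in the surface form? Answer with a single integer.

From /ṭ/ at 3 rightward: 4 /o/ → [+RTR]; 5 /š/ blocks.
From /ṭ/ at 7 rightward: word edge.
Targets with no active source: positions 1 6 stay [-emphatic].
[+RTR] positions on the surface: 3 4 7.

3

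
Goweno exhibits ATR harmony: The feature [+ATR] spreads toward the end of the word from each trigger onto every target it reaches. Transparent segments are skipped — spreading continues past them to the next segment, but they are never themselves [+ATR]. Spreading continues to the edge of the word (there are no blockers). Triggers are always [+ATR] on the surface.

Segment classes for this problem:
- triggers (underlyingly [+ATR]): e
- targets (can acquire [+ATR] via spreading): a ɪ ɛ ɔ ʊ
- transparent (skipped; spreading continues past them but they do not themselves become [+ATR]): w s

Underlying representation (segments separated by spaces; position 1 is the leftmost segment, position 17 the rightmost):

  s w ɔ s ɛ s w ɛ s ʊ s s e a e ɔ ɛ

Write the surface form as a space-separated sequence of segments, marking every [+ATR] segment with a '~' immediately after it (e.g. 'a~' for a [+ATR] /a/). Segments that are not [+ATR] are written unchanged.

s w ɔ s ɛ s w ɛ s ʊ s s e~ a~ e~ ɔ~ ɛ~

From /e/ at 13 rightward: 14 /a/ → [+ATR]; 15 /e/ is itself a trigger — this domain ends here.
From /e/ at 15 rightward: 16 /ɔ/ → [+ATR]; 17 /ɛ/ → [+ATR]; word edge.
Targets with no active source: positions 3 5 8 10 stay [-ATR].
[+ATR] positions on the surface: 13 14 15 16 17.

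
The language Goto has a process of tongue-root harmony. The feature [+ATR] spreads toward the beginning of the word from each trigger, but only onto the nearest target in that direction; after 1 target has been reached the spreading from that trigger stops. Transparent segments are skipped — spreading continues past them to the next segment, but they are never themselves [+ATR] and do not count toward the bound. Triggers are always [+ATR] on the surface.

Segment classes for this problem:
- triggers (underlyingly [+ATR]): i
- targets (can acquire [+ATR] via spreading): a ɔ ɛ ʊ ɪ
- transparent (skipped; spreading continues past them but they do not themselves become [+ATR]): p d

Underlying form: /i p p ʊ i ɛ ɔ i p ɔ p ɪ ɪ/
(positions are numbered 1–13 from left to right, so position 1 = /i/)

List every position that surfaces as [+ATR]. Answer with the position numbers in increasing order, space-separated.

1 4 5 7 8

From /i/ at 1 leftward: word edge.
From /i/ at 5 leftward: 4 /ʊ/ → [+ATR]; bound reached.
From /i/ at 8 leftward: 7 /ɔ/ → [+ATR]; bound reached.
Targets with no active source: positions 6 10 12 13 stay [-ATR].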